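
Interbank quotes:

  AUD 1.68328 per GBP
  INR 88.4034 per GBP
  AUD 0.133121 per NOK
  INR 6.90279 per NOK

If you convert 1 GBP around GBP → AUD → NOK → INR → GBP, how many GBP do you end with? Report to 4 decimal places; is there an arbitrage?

0.9873 (arbitrage exists)

Around GBP → AUD → NOK → INR → GBP: 1 × 1.68328 ÷ 0.133121 × 6.90279 ÷ 88.4034 = 0.987337
Product < 1; profitable direction is GBP → INR → NOK → AUD → GBP.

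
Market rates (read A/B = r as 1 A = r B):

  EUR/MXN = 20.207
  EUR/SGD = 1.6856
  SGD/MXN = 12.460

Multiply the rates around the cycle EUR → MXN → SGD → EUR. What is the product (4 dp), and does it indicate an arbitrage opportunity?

Around EUR → MXN → SGD → EUR: 1 × 20.207 ÷ 12.460 ÷ 1.6856 = 0.962120
Product < 1; profitable direction is EUR → SGD → MXN → EUR.

0.9621 (arbitrage exists)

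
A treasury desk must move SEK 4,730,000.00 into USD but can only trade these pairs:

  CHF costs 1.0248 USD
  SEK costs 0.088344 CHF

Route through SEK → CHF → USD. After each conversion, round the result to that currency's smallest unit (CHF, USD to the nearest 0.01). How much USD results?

SEK 4,730,000.00 × 0.088344 = CHF 417,867.12
CHF 417,867.12 × 1.0248 = USD 428,230.22

USD 428,230.22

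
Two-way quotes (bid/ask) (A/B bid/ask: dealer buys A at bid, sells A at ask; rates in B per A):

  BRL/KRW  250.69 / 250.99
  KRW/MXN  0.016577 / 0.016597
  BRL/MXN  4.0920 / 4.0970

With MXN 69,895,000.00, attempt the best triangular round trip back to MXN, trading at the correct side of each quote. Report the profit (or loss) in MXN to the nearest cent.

Net profit: MXN 1,001,222.08

Best loop MXN → BRL → KRW → MXN:
MXN 69,895,000.00 ÷ 4.0970 (buy BRL at ask) = BRL 17,060,043.93
BRL 17,060,043.93 × 250.69 (sell BRL at bid) = KRW 4,276,782,414
KRW 4,276,782,414 × 0.016577 (sell KRW at bid) = MXN 70,896,222.08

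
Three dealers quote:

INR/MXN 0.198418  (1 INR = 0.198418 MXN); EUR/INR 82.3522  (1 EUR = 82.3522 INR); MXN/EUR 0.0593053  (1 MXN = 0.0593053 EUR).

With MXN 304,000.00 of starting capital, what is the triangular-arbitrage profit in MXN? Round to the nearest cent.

Profitable loop is MXN → INR → EUR → MXN:
MXN 304,000.00 ÷ 0.198418 = INR 1,532,119.06
INR 1,532,119.06 ÷ 82.3522 = EUR 18,604.47
EUR 18,604.47 ÷ 0.0593053 = MXN 313,706.71
Profit = MXN 313,706.71 − MXN 304,000.00

Profit: MXN 9,706.71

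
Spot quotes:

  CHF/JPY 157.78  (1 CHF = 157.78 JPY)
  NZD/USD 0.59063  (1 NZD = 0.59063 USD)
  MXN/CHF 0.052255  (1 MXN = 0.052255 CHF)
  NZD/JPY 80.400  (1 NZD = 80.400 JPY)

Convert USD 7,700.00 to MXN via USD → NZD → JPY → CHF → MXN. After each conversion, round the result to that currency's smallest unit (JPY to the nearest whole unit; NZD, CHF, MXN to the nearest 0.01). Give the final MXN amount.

USD 7,700.00 ÷ 0.59063 = NZD 13,036.93
NZD 13,036.93 × 80.400 = JPY 1,048,169
JPY 1,048,169 ÷ 157.78 = CHF 6,643.23
CHF 6,643.23 ÷ 0.052255 = MXN 127,130.99

MXN 127,130.99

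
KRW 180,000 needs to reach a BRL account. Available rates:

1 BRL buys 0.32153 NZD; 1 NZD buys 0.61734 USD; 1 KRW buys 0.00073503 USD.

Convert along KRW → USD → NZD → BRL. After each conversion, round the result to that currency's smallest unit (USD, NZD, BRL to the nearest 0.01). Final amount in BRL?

BRL 666.56

KRW 180,000 × 0.00073503 = USD 132.31
USD 132.31 ÷ 0.61734 = NZD 214.32
NZD 214.32 ÷ 0.32153 = BRL 666.56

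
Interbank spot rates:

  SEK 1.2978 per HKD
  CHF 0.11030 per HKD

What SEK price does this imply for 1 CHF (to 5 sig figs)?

CHF/SEK = 11.766

1 CHF ÷ 0.11030 = 9.06618 HKD
9.06618 HKD × 1.2978 = 11.7661 SEK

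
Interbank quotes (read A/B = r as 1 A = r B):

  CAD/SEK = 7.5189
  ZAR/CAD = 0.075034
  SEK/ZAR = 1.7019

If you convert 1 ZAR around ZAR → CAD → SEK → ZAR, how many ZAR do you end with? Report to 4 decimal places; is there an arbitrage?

Around ZAR → CAD → SEK → ZAR: 1 × 0.075034 × 7.5189 × 1.7019 = 0.960166
Product < 1; profitable direction is ZAR → SEK → CAD → ZAR.

0.9602 (arbitrage exists)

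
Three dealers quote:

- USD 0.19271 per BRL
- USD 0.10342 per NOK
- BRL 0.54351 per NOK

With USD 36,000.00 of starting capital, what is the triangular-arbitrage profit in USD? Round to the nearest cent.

Profit: USD 459.42

Profitable loop is USD → NOK → BRL → USD:
USD 36,000.00 ÷ 0.10342 = NOK 348,095.15
NOK 348,095.15 × 0.54351 = BRL 189,193.19
BRL 189,193.19 × 0.19271 = USD 36,459.42
Profit = USD 36,459.42 − USD 36,000.00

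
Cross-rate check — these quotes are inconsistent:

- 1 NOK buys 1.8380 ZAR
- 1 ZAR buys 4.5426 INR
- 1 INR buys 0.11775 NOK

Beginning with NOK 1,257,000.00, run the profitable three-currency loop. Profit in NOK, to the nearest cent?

Profitable loop is NOK → INR → ZAR → NOK:
NOK 1,257,000.00 ÷ 0.11775 = INR 10,675,159.24
INR 10,675,159.24 ÷ 4.5426 = ZAR 2,350,010.84
ZAR 2,350,010.84 ÷ 1.8380 = NOK 1,278,569.55
Profit = NOK 1,278,569.55 − NOK 1,257,000.00

Profit: NOK 21,569.55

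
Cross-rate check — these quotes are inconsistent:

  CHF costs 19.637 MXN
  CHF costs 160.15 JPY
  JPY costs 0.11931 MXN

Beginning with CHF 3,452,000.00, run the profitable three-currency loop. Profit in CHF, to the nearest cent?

Profit: CHF 95,661.20

Profitable loop is CHF → MXN → JPY → CHF:
CHF 3,452,000.00 × 19.637 = MXN 67,786,924.00
MXN 67,786,924.00 ÷ 0.11931 = JPY 568,157,941
JPY 568,157,941 ÷ 160.15 = CHF 3,547,661.20
Profit = CHF 3,547,661.20 − CHF 3,452,000.00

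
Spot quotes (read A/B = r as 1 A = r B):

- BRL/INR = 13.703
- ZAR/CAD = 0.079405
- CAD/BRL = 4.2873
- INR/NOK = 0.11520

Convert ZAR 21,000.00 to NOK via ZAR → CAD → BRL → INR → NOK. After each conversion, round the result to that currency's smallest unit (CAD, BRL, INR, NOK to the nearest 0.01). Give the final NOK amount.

NOK 11,285.50

ZAR 21,000.00 × 0.079405 = CAD 1,667.51
CAD 1,667.51 × 4.2873 = BRL 7,149.12
BRL 7,149.12 × 13.703 = INR 97,964.39
INR 97,964.39 × 0.11520 = NOK 11,285.50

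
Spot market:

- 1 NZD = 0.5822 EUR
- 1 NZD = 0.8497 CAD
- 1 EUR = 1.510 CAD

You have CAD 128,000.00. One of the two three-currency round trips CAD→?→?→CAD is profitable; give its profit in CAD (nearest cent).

Profit: CAD 4,432.17

Profitable loop is CAD → NZD → EUR → CAD:
CAD 128,000.00 ÷ 0.8497 = NZD 150,641.40
NZD 150,641.40 × 0.5822 = EUR 87,703.42
EUR 87,703.42 × 1.510 = CAD 132,432.17
Profit = CAD 132,432.17 − CAD 128,000.00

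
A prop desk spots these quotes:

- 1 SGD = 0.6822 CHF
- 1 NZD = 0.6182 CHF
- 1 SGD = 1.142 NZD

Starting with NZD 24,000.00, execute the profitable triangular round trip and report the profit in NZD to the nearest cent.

Profit: NZD 836.74

Profitable loop is NZD → CHF → SGD → NZD:
NZD 24,000.00 × 0.6182 = CHF 14,836.80
CHF 14,836.80 ÷ 0.6822 = SGD 21,748.46
SGD 21,748.46 × 1.142 = NZD 24,836.74
Profit = NZD 24,836.74 − NZD 24,000.00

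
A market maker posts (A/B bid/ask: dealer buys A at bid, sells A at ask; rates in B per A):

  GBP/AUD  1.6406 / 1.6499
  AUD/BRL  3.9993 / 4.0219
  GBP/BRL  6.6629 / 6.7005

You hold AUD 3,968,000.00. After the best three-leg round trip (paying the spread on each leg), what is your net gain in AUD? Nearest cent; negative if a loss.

Net profit: AUD 16,245.29

Best loop AUD → GBP → BRL → AUD:
AUD 3,968,000.00 ÷ 1.6499 (buy GBP at ask) = GBP 2,404,994.24
GBP 2,404,994.24 × 6.6629 (sell GBP at bid) = BRL 16,024,236.14
BRL 16,024,236.14 ÷ 4.0219 (buy AUD at ask) = AUD 3,984,245.29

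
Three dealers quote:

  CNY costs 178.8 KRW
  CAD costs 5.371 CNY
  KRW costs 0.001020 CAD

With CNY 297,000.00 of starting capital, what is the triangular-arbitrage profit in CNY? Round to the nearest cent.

Profit: CNY 6,203.08

Profitable loop is CNY → CAD → KRW → CNY:
CNY 297,000.00 ÷ 5.371 = CAD 55,296.97
CAD 55,296.97 ÷ 0.001020 = KRW 54,212,711
KRW 54,212,711 ÷ 178.8 = CNY 303,203.08
Profit = CNY 303,203.08 − CNY 297,000.00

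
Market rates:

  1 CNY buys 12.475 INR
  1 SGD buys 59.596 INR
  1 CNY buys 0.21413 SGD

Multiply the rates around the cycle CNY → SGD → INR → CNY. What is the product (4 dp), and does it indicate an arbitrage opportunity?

1.0229 (arbitrage exists)

Around CNY → SGD → INR → CNY: 1 × 0.21413 × 59.596 ÷ 12.475 = 1.022949
Product > 1; profitable direction is CNY → SGD → INR → CNY.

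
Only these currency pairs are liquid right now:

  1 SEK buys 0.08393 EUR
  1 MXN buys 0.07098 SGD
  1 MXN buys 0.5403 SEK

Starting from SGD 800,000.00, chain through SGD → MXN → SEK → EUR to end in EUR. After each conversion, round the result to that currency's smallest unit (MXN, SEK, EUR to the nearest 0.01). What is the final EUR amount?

EUR 511,100.35

SGD 800,000.00 ÷ 0.07098 = MXN 11,270,780.50
MXN 11,270,780.50 × 0.5403 = SEK 6,089,602.70
SEK 6,089,602.70 × 0.08393 = EUR 511,100.35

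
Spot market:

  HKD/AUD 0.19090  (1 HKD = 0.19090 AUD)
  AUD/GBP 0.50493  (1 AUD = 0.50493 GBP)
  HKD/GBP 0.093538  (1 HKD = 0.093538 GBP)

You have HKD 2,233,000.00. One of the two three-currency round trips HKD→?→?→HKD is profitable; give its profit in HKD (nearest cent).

Profitable loop is HKD → AUD → GBP → HKD:
HKD 2,233,000.00 × 0.19090 = AUD 426,279.70
AUD 426,279.70 × 0.50493 = GBP 215,241.41
GBP 215,241.41 ÷ 0.093538 = HKD 2,301,111.94
Profit = HKD 2,301,111.94 − HKD 2,233,000.00

Profit: HKD 68,111.94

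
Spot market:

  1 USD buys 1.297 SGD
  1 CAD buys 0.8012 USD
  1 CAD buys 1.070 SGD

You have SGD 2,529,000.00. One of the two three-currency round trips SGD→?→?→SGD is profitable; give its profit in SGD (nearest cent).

Profit: SGD 75,064.22

Profitable loop is SGD → USD → CAD → SGD:
SGD 2,529,000.00 ÷ 1.297 = USD 1,949,884.35
USD 1,949,884.35 ÷ 0.8012 = CAD 2,433,704.88
CAD 2,433,704.88 × 1.070 = SGD 2,604,064.22
Profit = SGD 2,604,064.22 − SGD 2,529,000.00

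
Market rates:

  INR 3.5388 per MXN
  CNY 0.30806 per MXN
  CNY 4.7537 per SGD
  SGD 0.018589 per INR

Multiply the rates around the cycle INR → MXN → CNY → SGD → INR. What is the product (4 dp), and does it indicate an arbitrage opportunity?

Around INR → MXN → CNY → SGD → INR: 1 ÷ 3.5388 × 0.30806 ÷ 4.7537 ÷ 0.018589 = 0.985125
Product < 1; profitable direction is INR → SGD → CNY → MXN → INR.

0.9851 (arbitrage exists)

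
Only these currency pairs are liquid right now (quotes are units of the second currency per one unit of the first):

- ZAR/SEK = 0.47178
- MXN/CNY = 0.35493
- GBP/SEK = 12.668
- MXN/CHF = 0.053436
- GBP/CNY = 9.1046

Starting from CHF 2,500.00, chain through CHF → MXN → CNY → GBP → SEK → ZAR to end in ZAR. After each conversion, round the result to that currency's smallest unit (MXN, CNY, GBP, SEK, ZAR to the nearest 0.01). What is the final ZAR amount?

ZAR 48,973.10

CHF 2,500.00 ÷ 0.053436 = MXN 46,784.94
MXN 46,784.94 × 0.35493 = CNY 16,605.38
CNY 16,605.38 ÷ 9.1046 = GBP 1,823.85
GBP 1,823.85 × 12.668 = SEK 23,104.53
SEK 23,104.53 ÷ 0.47178 = ZAR 48,973.10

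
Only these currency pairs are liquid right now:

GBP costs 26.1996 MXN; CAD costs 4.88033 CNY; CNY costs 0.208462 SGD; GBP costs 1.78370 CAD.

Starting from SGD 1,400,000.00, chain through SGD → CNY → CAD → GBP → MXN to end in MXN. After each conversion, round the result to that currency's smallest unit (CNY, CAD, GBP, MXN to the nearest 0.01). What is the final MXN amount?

MXN 20,212,721.54

SGD 1,400,000.00 ÷ 0.208462 = CNY 6,715,852.29
CNY 6,715,852.29 ÷ 4.88033 = CAD 1,376,106.18
CAD 1,376,106.18 ÷ 1.78370 = GBP 771,489.70
GBP 771,489.70 × 26.1996 = MXN 20,212,721.54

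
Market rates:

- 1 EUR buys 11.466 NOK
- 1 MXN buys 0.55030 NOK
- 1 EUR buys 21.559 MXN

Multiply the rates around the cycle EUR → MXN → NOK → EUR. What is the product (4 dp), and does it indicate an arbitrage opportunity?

1.0347 (arbitrage exists)

Around EUR → MXN → NOK → EUR: 1 × 21.559 × 0.55030 ÷ 11.466 = 1.034704
Product > 1; profitable direction is EUR → MXN → NOK → EUR.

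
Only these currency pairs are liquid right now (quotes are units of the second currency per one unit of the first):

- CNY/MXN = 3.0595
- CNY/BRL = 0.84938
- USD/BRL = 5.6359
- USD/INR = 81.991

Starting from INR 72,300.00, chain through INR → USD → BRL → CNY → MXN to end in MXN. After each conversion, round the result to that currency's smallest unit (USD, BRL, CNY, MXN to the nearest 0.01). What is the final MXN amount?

INR 72,300.00 ÷ 81.991 = USD 881.80
USD 881.80 × 5.6359 = BRL 4,969.74
BRL 4,969.74 ÷ 0.84938 = CNY 5,851.02
CNY 5,851.02 × 3.0595 = MXN 17,901.20

MXN 17,901.20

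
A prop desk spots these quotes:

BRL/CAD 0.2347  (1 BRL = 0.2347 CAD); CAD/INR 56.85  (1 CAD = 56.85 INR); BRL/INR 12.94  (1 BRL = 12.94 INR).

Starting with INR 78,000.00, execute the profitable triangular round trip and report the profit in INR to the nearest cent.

Profitable loop is INR → BRL → CAD → INR:
INR 78,000.00 ÷ 12.94 = BRL 6,027.82
BRL 6,027.82 × 0.2347 = CAD 1,414.73
CAD 1,414.73 × 56.85 = INR 80,427.37
Profit = INR 80,427.37 − INR 78,000.00

Profit: INR 2,427.37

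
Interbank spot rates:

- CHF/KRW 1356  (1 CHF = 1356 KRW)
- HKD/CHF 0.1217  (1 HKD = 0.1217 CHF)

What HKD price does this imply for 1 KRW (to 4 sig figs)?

KRW/HKD = 0.006060

1 KRW ÷ 1356 = 0.000737463 CHF
0.000737463 CHF ÷ 0.1217 = 0.00605968 HKD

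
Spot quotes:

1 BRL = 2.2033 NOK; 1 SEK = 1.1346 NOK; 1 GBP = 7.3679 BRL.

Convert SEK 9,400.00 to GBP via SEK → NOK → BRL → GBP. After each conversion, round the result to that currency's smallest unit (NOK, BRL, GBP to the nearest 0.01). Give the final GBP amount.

SEK 9,400.00 × 1.1346 = NOK 10,665.24
NOK 10,665.24 ÷ 2.2033 = BRL 4,840.58
BRL 4,840.58 ÷ 7.3679 = GBP 656.98

GBP 656.98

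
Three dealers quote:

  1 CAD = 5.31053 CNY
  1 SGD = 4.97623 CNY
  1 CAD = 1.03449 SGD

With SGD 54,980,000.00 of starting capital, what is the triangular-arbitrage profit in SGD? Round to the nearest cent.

Profitable loop is SGD → CAD → CNY → SGD:
SGD 54,980,000.00 ÷ 1.03449 = CAD 53,146,961.30
CAD 53,146,961.30 × 5.31053 = CNY 282,238,532.42
CNY 282,238,532.42 ÷ 4.97623 = SGD 56,717,340.72
Profit = SGD 56,717,340.72 − SGD 54,980,000.00

Profit: SGD 1,737,340.72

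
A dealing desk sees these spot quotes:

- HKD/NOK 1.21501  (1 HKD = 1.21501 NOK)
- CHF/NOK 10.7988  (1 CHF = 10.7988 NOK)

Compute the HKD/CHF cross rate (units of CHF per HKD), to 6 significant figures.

1 HKD × 1.21501 = 1.21501 NOK
1.21501 NOK ÷ 10.7988 = 0.112513 CHF

HKD/CHF = 0.112513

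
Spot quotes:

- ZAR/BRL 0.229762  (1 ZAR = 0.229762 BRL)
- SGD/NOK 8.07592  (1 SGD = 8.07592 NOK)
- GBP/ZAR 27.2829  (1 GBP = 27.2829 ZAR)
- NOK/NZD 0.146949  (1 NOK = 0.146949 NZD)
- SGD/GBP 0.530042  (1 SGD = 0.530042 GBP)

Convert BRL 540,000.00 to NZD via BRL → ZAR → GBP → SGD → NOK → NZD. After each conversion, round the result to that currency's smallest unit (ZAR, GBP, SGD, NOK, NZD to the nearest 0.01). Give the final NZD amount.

NZD 192,873.87

BRL 540,000.00 ÷ 0.229762 = ZAR 2,350,258.09
ZAR 2,350,258.09 ÷ 27.2829 = GBP 86,144.00
GBP 86,144.00 ÷ 0.530042 = SGD 162,522.97
SGD 162,522.97 × 8.07592 = NOK 1,312,522.50
NOK 1,312,522.50 × 0.146949 = NZD 192,873.87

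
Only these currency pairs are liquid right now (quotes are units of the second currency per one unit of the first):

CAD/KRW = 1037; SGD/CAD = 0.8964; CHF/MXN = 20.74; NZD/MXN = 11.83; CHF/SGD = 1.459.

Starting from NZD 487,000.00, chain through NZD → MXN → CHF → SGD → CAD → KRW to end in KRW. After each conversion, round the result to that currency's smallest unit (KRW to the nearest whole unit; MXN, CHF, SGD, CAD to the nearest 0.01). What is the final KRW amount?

NZD 487,000.00 × 11.83 = MXN 5,761,210.00
MXN 5,761,210.00 ÷ 20.74 = CHF 277,782.55
CHF 277,782.55 × 1.459 = SGD 405,284.74
SGD 405,284.74 × 0.8964 = CAD 363,297.24
CAD 363,297.24 × 1037 = KRW 376,739,238

KRW 376,739,238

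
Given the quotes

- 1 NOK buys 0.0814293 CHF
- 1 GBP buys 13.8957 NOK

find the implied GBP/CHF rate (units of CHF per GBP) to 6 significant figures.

1 GBP × 13.8957 = 13.8957 NOK
13.8957 NOK × 0.0814293 = 1.13152 CHF

GBP/CHF = 1.13152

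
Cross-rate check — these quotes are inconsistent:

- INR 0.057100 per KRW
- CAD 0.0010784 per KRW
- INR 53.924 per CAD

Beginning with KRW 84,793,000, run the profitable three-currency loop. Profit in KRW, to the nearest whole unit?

Profitable loop is KRW → CAD → INR → KRW:
KRW 84,793,000 × 0.0010784 = CAD 91,440.77
CAD 91,440.77 × 53.924 = INR 4,930,852.15
INR 4,930,852.15 ÷ 0.057100 = KRW 86,354,679
Profit = KRW 86,354,679 − KRW 84,793,000

Profit: KRW 1,561,679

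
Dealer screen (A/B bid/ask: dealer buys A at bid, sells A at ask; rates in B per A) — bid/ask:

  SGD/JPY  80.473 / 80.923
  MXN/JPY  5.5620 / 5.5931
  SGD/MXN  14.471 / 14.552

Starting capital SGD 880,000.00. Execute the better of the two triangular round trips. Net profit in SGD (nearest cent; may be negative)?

Best loop SGD → MXN → JPY → SGD:
SGD 880,000.00 × 14.471 (sell SGD at bid) = MXN 12,734,480.00
MXN 12,734,480.00 × 5.5620 (sell MXN at bid) = JPY 70,829,178
JPY 70,829,178 ÷ 80.923 (buy SGD at ask) = SGD 875,266.34

Net result: SGD -4,733.66 (no profitable arbitrage after spreads)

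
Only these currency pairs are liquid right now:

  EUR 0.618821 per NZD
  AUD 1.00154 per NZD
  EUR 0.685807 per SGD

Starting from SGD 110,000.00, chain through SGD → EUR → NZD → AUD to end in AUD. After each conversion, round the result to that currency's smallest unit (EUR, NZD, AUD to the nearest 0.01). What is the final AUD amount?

AUD 122,095.00

SGD 110,000.00 × 0.685807 = EUR 75,438.77
EUR 75,438.77 ÷ 0.618821 = NZD 121,907.26
NZD 121,907.26 × 1.00154 = AUD 122,095.00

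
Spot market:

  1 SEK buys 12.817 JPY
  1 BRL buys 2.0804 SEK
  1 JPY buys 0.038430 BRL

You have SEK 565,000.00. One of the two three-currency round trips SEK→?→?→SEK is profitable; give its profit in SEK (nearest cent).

Profit: SEK 13,964.67

Profitable loop is SEK → JPY → BRL → SEK:
SEK 565,000.00 × 12.817 = JPY 7,241,605
JPY 7,241,605 × 0.038430 = BRL 278,294.88
BRL 278,294.88 × 2.0804 = SEK 578,964.67
Profit = SEK 578,964.67 − SEK 565,000.00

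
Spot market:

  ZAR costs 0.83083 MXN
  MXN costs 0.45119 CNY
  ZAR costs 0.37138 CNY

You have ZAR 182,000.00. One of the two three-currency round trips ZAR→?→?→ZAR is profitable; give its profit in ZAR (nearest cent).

Profitable loop is ZAR → MXN → CNY → ZAR:
ZAR 182,000.00 × 0.83083 = MXN 151,211.06
MXN 151,211.06 × 0.45119 = CNY 68,224.92
CNY 68,224.92 ÷ 0.37138 = ZAR 183,706.50
Profit = ZAR 183,706.50 − ZAR 182,000.00

Profit: ZAR 1,706.50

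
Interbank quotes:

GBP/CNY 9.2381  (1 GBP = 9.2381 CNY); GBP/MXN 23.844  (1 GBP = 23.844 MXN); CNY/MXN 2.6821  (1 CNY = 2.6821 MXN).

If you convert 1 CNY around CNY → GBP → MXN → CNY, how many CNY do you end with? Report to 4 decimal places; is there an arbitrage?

0.9623 (arbitrage exists)

Around CNY → GBP → MXN → CNY: 1 ÷ 9.2381 × 23.844 ÷ 2.6821 = 0.962324
Product < 1; profitable direction is CNY → MXN → GBP → CNY.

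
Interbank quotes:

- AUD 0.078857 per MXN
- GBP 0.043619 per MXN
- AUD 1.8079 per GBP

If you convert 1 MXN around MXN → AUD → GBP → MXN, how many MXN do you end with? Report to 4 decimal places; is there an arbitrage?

1.0000 (no arbitrage)

Around MXN → AUD → GBP → MXN: 1 × 0.078857 ÷ 1.8079 ÷ 0.043619 = 0.999977
Product ≈ 1 (deviation 0.002%, within rounding noise).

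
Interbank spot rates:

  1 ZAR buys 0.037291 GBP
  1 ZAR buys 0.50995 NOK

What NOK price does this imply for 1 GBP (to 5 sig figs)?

1 GBP ÷ 0.037291 = 26.8161 ZAR
26.8161 ZAR × 0.50995 = 13.6749 NOK

GBP/NOK = 13.675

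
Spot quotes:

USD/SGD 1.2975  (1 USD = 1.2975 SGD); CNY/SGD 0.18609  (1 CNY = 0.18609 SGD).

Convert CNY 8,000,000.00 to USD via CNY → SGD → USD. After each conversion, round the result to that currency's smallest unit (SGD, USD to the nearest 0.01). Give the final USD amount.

USD 1,147,375.72

CNY 8,000,000.00 × 0.18609 = SGD 1,488,720.00
SGD 1,488,720.00 ÷ 1.2975 = USD 1,147,375.72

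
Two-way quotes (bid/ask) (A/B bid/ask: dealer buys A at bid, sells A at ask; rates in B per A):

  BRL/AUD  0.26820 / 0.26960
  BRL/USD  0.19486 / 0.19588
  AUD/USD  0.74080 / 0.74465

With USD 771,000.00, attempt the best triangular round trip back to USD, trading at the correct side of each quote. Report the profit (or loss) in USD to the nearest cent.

Net profit: USD 11,031.11

Best loop USD → BRL → AUD → USD:
USD 771,000.00 ÷ 0.19588 (buy BRL at ask) = BRL 3,936,083.32
BRL 3,936,083.32 × 0.26820 (sell BRL at bid) = AUD 1,055,657.55
AUD 1,055,657.55 × 0.74080 (sell AUD at bid) = USD 782,031.11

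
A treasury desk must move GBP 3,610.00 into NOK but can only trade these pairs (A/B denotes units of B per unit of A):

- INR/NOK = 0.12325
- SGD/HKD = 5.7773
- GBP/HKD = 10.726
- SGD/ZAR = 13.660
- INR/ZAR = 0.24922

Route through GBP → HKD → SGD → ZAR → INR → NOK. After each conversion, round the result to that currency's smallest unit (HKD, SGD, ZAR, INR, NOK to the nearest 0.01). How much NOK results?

GBP 3,610.00 × 10.726 = HKD 38,720.86
HKD 38,720.86 ÷ 5.7773 = SGD 6,702.24
SGD 6,702.24 × 13.660 = ZAR 91,552.60
ZAR 91,552.60 ÷ 0.24922 = INR 367,356.55
INR 367,356.55 × 0.12325 = NOK 45,276.69

NOK 45,276.69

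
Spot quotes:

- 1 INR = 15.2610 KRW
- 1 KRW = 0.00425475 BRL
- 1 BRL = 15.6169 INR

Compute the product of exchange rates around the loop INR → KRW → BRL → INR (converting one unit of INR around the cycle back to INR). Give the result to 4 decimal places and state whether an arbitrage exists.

Around INR → KRW → BRL → INR: 1 × 15.2610 × 0.00425475 × 15.6169 = 1.014032
Product > 1; profitable direction is INR → KRW → BRL → INR.

1.0140 (arbitrage exists)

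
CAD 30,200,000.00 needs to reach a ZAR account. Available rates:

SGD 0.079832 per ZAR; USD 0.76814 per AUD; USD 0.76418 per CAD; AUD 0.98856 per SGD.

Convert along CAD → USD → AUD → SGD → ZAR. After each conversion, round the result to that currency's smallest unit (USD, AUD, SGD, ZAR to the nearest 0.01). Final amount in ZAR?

CAD 30,200,000.00 × 0.76418 = USD 23,078,236.00
USD 23,078,236.00 ÷ 0.76814 = AUD 30,044,309.63
AUD 30,044,309.63 ÷ 0.98856 = SGD 30,391,994.04
SGD 30,391,994.04 ÷ 0.079832 = ZAR 380,699,394.23

ZAR 380,699,394.23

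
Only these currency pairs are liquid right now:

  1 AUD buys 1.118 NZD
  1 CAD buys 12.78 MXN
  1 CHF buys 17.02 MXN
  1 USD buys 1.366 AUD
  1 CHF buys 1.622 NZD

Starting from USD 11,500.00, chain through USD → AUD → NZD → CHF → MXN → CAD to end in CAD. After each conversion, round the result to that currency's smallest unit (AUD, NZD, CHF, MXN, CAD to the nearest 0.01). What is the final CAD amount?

CAD 14,420.10

USD 11,500.00 × 1.366 = AUD 15,709.00
AUD 15,709.00 × 1.118 = NZD 17,562.66
NZD 17,562.66 ÷ 1.622 = CHF 10,827.78
CHF 10,827.78 × 17.02 = MXN 184,288.82
MXN 184,288.82 ÷ 12.78 = CAD 14,420.10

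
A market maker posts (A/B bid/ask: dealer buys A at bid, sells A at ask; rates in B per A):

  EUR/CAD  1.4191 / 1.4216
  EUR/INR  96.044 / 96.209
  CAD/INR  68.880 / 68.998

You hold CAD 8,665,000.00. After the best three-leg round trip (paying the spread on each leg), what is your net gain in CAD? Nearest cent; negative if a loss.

Best loop CAD → INR → EUR → CAD:
CAD 8,665,000.00 × 68.880 (sell CAD at bid) = INR 596,845,200.00
INR 596,845,200.00 ÷ 96.209 (buy EUR at ask) = EUR 6,203,631.68
EUR 6,203,631.68 × 1.4191 (sell EUR at bid) = CAD 8,803,573.71

Net profit: CAD 138,573.71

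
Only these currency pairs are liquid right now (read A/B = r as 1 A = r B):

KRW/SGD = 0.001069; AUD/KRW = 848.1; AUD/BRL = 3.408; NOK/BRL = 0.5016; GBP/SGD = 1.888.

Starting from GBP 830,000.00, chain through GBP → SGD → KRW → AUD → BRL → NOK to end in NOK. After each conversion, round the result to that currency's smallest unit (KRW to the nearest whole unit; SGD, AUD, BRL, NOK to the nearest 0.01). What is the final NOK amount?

GBP 830,000.00 × 1.888 = SGD 1,567,040.00
SGD 1,567,040.00 ÷ 0.001069 = KRW 1,465,893,358
KRW 1,465,893,358 ÷ 848.1 = AUD 1,728,444.00
AUD 1,728,444.00 × 3.408 = BRL 5,890,537.15
BRL 5,890,537.15 ÷ 0.5016 = NOK 11,743,495.12

NOK 11,743,495.12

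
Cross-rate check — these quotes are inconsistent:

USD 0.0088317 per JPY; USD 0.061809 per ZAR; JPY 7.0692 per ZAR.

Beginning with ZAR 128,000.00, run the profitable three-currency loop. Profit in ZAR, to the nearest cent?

Profitable loop is ZAR → JPY → USD → ZAR:
ZAR 128,000.00 × 7.0692 = JPY 904,858
JPY 904,858 × 0.0088317 = USD 7,991.43
USD 7,991.43 ÷ 0.061809 = ZAR 129,292.35
Profit = ZAR 129,292.35 − ZAR 128,000.00

Profit: ZAR 1,292.35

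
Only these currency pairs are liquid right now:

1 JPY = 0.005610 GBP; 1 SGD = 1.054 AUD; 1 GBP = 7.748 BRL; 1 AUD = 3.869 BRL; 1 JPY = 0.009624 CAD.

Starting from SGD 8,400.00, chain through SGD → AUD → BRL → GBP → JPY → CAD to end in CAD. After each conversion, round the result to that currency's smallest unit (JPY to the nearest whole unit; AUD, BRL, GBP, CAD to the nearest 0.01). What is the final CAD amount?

SGD 8,400.00 × 1.054 = AUD 8,853.60
AUD 8,853.60 × 3.869 = BRL 34,254.58
BRL 34,254.58 ÷ 7.748 = GBP 4,421.09
GBP 4,421.09 ÷ 0.005610 = JPY 788,073
JPY 788,073 × 0.009624 = CAD 7,584.41

CAD 7,584.41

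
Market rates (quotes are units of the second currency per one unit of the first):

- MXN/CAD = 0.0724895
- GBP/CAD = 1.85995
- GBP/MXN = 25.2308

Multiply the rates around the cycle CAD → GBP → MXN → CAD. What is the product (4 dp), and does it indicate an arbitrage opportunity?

0.9833 (arbitrage exists)

Around CAD → GBP → MXN → CAD: 1 ÷ 1.85995 × 25.2308 × 0.0724895 = 0.983343
Product < 1; profitable direction is CAD → MXN → GBP → CAD.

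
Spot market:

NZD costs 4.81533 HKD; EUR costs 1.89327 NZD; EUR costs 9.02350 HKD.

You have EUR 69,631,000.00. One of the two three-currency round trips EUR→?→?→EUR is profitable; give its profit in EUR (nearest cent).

Profitable loop is EUR → NZD → HKD → EUR:
EUR 69,631,000.00 × 1.89327 = NZD 131,830,283.37
NZD 131,830,283.37 × 4.81533 = HKD 634,806,318.42
HKD 634,806,318.42 ÷ 9.02350 = EUR 70,350,342.82
Profit = EUR 70,350,342.82 − EUR 69,631,000.00

Profit: EUR 719,342.82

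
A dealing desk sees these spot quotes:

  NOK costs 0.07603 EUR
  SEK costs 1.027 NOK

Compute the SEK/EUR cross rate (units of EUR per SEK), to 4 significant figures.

1 SEK × 1.027 = 1.027 NOK
1.027 NOK × 0.07603 = 0.0780828 EUR

SEK/EUR = 0.07808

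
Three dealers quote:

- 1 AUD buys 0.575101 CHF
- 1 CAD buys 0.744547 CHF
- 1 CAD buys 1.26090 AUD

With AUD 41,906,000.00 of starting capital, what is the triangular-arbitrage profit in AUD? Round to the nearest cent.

Profitable loop is AUD → CAD → CHF → AUD:
AUD 41,906,000.00 ÷ 1.26090 = CAD 33,234,990.88
CAD 33,234,990.88 × 0.744547 = CHF 24,745,012.75
CHF 24,745,012.75 ÷ 0.575101 = AUD 43,027,246.96
Profit = AUD 43,027,246.96 − AUD 41,906,000.00

Profit: AUD 1,121,246.96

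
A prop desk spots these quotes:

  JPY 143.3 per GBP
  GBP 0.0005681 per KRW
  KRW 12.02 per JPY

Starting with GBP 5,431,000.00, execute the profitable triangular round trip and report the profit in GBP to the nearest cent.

Profitable loop is GBP → KRW → JPY → GBP:
GBP 5,431,000.00 ÷ 0.0005681 = KRW 9,559,936,631
KRW 9,559,936,631 ÷ 12.02 = JPY 795,335,826
JPY 795,335,826 ÷ 143.3 = GBP 5,550,145.33
Profit = GBP 5,550,145.33 − GBP 5,431,000.00

Profit: GBP 119,145.33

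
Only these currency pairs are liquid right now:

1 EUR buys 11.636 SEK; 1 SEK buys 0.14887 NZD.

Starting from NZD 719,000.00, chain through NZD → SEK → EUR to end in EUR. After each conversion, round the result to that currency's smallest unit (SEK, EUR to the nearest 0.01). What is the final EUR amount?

NZD 719,000.00 ÷ 0.14887 = SEK 4,829,717.20
SEK 4,829,717.20 ÷ 11.636 = EUR 415,066.79

EUR 415,066.79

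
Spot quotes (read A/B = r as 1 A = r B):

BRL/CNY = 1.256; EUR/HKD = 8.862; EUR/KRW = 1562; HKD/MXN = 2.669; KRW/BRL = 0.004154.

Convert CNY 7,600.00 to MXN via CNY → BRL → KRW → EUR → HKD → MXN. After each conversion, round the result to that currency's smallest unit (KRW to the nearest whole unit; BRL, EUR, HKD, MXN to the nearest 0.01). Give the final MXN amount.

MXN 22,057.55

CNY 7,600.00 ÷ 1.256 = BRL 6,050.96
BRL 6,050.96 ÷ 0.004154 = KRW 1,456,659
KRW 1,456,659 ÷ 1562 = EUR 932.56
EUR 932.56 × 8.862 = HKD 8,264.35
HKD 8,264.35 × 2.669 = MXN 22,057.55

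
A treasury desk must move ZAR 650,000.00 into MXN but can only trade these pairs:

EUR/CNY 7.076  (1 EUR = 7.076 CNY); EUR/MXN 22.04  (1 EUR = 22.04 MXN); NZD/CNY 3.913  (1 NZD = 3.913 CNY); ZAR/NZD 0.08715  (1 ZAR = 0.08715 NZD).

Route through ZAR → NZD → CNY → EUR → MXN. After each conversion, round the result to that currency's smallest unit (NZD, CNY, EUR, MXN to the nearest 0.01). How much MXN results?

ZAR 650,000.00 × 0.08715 = NZD 56,647.50
NZD 56,647.50 × 3.913 = CNY 221,661.67
CNY 221,661.67 ÷ 7.076 = EUR 31,325.84
EUR 31,325.84 × 22.04 = MXN 690,421.51

MXN 690,421.51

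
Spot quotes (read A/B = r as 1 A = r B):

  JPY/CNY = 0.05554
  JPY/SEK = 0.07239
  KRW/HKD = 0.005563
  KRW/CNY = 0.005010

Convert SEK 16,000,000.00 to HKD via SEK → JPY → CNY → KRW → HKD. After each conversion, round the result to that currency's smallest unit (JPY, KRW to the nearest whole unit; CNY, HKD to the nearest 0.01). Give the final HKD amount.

HKD 13,630,714.29

SEK 16,000,000.00 ÷ 0.07239 = JPY 221,025,003
JPY 221,025,003 × 0.05554 = CNY 12,275,728.67
CNY 12,275,728.67 ÷ 0.005010 = KRW 2,450,245,244
KRW 2,450,245,244 × 0.005563 = HKD 13,630,714.29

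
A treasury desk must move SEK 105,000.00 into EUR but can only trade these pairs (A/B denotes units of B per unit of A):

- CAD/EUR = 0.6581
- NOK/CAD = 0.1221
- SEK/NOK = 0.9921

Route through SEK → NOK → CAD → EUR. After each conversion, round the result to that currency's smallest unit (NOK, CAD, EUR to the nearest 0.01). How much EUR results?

EUR 8,370.52

SEK 105,000.00 × 0.9921 = NOK 104,170.50
NOK 104,170.50 × 0.1221 = CAD 12,719.22
CAD 12,719.22 × 0.6581 = EUR 8,370.52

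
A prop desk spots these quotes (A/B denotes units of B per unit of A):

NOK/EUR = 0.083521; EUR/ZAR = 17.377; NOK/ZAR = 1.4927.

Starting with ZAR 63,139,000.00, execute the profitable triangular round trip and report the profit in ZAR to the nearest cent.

Profitable loop is ZAR → EUR → NOK → ZAR:
ZAR 63,139,000.00 ÷ 17.377 = EUR 3,633,481.04
EUR 3,633,481.04 ÷ 0.083521 = NOK 43,503,801.90
NOK 43,503,801.90 × 1.4927 = ZAR 64,938,125.09
Profit = ZAR 64,938,125.09 − ZAR 63,139,000.00

Profit: ZAR 1,799,125.09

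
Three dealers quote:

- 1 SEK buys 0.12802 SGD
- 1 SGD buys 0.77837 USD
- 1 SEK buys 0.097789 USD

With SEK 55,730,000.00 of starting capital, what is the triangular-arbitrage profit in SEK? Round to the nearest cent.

Profit: SEK 1,058,833.75

Profitable loop is SEK → SGD → USD → SEK:
SEK 55,730,000.00 × 0.12802 = SGD 7,134,554.60
SGD 7,134,554.60 × 0.77837 = USD 5,553,323.26
USD 5,553,323.26 ÷ 0.097789 = SEK 56,788,833.75
Profit = SEK 56,788,833.75 − SEK 55,730,000.00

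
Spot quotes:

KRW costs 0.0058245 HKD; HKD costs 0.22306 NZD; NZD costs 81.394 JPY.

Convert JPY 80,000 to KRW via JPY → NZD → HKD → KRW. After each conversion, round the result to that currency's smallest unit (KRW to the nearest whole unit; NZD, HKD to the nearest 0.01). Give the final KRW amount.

KRW 756,511

JPY 80,000 ÷ 81.394 = NZD 982.87
NZD 982.87 ÷ 0.22306 = HKD 4,406.30
HKD 4,406.30 ÷ 0.0058245 = KRW 756,511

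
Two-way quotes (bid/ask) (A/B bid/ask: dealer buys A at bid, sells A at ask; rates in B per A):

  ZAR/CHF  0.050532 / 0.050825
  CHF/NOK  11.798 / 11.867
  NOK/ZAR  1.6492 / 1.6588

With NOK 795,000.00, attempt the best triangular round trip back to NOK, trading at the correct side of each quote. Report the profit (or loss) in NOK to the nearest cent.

Net result: NOK -388.64 (no profitable arbitrage after spreads)

Best loop NOK → CHF → ZAR → NOK:
NOK 795,000.00 ÷ 11.867 (buy CHF at ask) = CHF 66,992.50
CHF 66,992.50 ÷ 0.050825 (buy ZAR at ask) = ZAR 1,318,101.33
ZAR 1,318,101.33 ÷ 1.6588 (buy NOK at ask) = NOK 794,611.36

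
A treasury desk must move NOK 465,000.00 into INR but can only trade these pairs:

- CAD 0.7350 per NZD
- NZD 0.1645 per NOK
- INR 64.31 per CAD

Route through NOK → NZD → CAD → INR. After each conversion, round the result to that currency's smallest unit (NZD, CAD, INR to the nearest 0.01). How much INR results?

NOK 465,000.00 × 0.1645 = NZD 76,492.50
NZD 76,492.50 × 0.7350 = CAD 56,221.99
CAD 56,221.99 × 64.31 = INR 3,615,636.18

INR 3,615,636.18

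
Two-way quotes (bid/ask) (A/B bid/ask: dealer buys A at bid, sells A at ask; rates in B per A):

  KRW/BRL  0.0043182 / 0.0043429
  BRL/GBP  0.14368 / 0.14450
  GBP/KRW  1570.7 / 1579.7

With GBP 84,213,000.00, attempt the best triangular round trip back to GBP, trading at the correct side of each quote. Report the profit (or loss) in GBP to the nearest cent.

Net profit: GBP 735,720.97

Best loop GBP → BRL → KRW → GBP:
GBP 84,213,000.00 ÷ 0.14450 (buy BRL at ask) = BRL 582,788,927.34
BRL 582,788,927.34 ÷ 0.0043429 (buy KRW at ask) = KRW 134,193,494,516
KRW 134,193,494,516 ÷ 1579.7 (buy GBP at ask) = GBP 84,948,720.97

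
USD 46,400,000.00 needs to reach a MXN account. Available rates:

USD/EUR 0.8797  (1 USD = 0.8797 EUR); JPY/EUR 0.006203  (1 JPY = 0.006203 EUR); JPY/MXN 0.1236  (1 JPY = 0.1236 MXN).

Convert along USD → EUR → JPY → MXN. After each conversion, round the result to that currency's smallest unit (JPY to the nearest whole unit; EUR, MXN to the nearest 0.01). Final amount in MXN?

MXN 813,334,626.49

USD 46,400,000.00 × 0.8797 = EUR 40,818,080.00
EUR 40,818,080.00 ÷ 0.006203 = JPY 6,580,377,237
JPY 6,580,377,237 × 0.1236 = MXN 813,334,626.49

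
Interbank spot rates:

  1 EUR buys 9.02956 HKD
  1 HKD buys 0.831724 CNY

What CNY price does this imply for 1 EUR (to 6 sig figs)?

EUR/CNY = 7.51010

1 EUR × 9.02956 = 9.02956 HKD
9.02956 HKD × 0.831724 = 7.5101 CNY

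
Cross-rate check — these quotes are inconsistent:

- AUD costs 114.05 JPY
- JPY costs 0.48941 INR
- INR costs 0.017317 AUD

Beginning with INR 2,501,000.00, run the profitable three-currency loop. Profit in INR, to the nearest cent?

Profitable loop is INR → JPY → AUD → INR:
INR 2,501,000.00 ÷ 0.48941 = JPY 5,110,235
JPY 5,110,235 ÷ 114.05 = AUD 44,806.97
AUD 44,806.97 ÷ 0.017317 = INR 2,587,455.60
Profit = INR 2,587,455.60 − INR 2,501,000.00

Profit: INR 86,455.60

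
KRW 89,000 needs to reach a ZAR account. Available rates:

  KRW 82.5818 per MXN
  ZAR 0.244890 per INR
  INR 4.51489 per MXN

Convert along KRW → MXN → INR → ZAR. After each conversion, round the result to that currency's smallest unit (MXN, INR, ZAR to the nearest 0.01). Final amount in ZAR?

ZAR 1,191.58

KRW 89,000 ÷ 82.5818 = MXN 1,077.72
MXN 1,077.72 × 4.51489 = INR 4,865.79
INR 4,865.79 × 0.244890 = ZAR 1,191.58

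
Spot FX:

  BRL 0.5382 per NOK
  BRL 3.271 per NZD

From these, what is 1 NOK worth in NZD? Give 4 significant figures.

NOK/NZD = 0.1645

1 NOK × 0.5382 = 0.5382 BRL
0.5382 BRL ÷ 3.271 = 0.164537 NZD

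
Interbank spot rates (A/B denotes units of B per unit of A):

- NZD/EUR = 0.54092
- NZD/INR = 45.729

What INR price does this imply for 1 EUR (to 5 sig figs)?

1 EUR ÷ 0.54092 = 1.8487 NZD
1.8487 NZD × 45.729 = 84.5393 INR

EUR/INR = 84.539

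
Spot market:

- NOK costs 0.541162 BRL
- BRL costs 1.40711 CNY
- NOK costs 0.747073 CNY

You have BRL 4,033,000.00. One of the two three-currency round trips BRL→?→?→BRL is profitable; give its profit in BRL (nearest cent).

Profitable loop is BRL → CNY → NOK → BRL:
BRL 4,033,000.00 × 1.40711 = CNY 5,674,874.63
CNY 5,674,874.63 ÷ 0.747073 = NOK 7,596,144.73
NOK 7,596,144.73 × 0.541162 = BRL 4,110,744.87
Profit = BRL 4,110,744.87 − BRL 4,033,000.00

Profit: BRL 77,744.87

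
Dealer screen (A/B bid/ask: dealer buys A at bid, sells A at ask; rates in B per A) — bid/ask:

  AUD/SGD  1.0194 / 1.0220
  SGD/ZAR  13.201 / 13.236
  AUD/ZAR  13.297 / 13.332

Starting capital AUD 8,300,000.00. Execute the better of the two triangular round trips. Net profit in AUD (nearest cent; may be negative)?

Best loop AUD → SGD → ZAR → AUD:
AUD 8,300,000.00 × 1.0194 (sell AUD at bid) = SGD 8,461,020.00
SGD 8,461,020.00 × 13.201 (sell SGD at bid) = ZAR 111,693,925.02
ZAR 111,693,925.02 ÷ 13.332 (buy AUD at ask) = AUD 8,377,882.16

Net profit: AUD 77,882.16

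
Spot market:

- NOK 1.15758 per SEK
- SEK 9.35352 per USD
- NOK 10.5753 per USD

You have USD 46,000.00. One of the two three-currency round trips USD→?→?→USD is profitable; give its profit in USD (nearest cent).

Profitable loop is USD → SEK → NOK → USD:
USD 46,000.00 × 9.35352 = SEK 430,261.92
SEK 430,261.92 × 1.15758 = NOK 498,062.59
NOK 498,062.59 ÷ 10.5753 = USD 47,096.78
Profit = USD 47,096.78 − USD 46,000.00

Profit: USD 1,096.78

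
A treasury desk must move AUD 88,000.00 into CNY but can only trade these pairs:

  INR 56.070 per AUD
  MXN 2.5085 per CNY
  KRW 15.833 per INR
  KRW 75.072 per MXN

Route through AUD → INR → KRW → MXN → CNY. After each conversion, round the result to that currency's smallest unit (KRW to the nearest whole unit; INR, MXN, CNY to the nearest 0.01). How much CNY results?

CNY 414,843.56

AUD 88,000.00 × 56.070 = INR 4,934,160.00
INR 4,934,160.00 × 15.833 = KRW 78,122,555
KRW 78,122,555 ÷ 75.072 = MXN 1,040,635.06
MXN 1,040,635.06 ÷ 2.5085 = CNY 414,843.56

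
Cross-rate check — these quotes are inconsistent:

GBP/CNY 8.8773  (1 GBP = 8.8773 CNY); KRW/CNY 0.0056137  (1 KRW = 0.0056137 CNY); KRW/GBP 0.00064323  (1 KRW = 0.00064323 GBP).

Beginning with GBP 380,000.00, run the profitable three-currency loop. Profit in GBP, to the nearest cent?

Profitable loop is GBP → CNY → KRW → GBP:
GBP 380,000.00 × 8.8773 = CNY 3,373,374.00
CNY 3,373,374.00 ÷ 0.0056137 = KRW 600,918,111
KRW 600,918,111 × 0.00064323 = GBP 386,528.56
Profit = GBP 386,528.56 − GBP 380,000.00

Profit: GBP 6,528.56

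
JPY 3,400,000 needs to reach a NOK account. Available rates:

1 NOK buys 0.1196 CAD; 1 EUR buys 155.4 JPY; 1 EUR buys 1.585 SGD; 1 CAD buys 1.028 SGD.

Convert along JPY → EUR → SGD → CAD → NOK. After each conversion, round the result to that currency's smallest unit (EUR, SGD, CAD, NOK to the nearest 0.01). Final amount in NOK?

NOK 282,054.43

JPY 3,400,000 ÷ 155.4 = EUR 21,879.02
EUR 21,879.02 × 1.585 = SGD 34,678.25
SGD 34,678.25 ÷ 1.028 = CAD 33,733.71
CAD 33,733.71 ÷ 0.1196 = NOK 282,054.43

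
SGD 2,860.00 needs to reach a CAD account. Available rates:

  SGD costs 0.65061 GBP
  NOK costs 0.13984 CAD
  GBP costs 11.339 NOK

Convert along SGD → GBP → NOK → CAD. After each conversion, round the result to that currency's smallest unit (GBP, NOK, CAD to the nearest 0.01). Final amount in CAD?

SGD 2,860.00 × 0.65061 = GBP 1,860.74
GBP 1,860.74 × 11.339 = NOK 21,098.93
NOK 21,098.93 × 0.13984 = CAD 2,950.47

CAD 2,950.47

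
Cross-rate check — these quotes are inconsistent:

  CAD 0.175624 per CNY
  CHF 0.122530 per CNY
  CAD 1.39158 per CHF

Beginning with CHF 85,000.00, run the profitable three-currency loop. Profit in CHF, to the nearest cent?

Profit: CHF 2,549.20

Profitable loop is CHF → CNY → CAD → CHF:
CHF 85,000.00 ÷ 0.122530 = CNY 693,707.66
CNY 693,707.66 × 0.175624 = CAD 121,831.71
CAD 121,831.71 ÷ 1.39158 = CHF 87,549.20
Profit = CHF 87,549.20 − CHF 85,000.00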